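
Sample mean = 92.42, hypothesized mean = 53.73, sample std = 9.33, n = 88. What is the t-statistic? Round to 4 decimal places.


t = (xbar - mu0) / (s/sqrt(n))
xbar - mu0 = 92.42 - 53.73 = 38.69
sqrt(88) ≈ 9.38083152
s/sqrt(n) = 9.33 / 9.38083152 ≈ 0.99458134
t = 38.69 / 0.99458134 ≈ 38.900790

38.9008


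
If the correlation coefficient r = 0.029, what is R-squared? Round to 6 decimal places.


R^2 = r^2 = (0.029)^2 = 0.000841

0.000841


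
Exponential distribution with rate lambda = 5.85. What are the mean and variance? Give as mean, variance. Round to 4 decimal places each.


mean = 1/lam, var = 1/lam^2
mean = 1 / 5.85 = 20/117 ≈ 0.170940
lam^2 = 5.85^2 = 34.2225
var = 1 / 34.2225 ≈ 0.029221

0.1709, 0.0292


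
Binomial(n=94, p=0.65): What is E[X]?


E[X] = n*p = 94 * 0.65 = 61.1

61.1


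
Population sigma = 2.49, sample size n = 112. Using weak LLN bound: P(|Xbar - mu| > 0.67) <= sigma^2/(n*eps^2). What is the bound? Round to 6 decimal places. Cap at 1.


bound = min(1, sigma^2/(n*eps^2))
sigma^2 = 2.49^2 = 6.2001
n*eps^2 = 112 * 0.67^2 = 112 * 0.4489 = 50.2768
sigma^2/(n*eps^2) = 6.2001 / 50.2768 ≈ 0.12331930

0.123319


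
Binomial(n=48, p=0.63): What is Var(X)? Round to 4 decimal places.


Var = n*p*(1-p) = 48 * 0.63 * 0.37 = 11.1888

11.1888


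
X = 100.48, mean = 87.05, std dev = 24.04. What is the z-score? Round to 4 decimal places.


z = (X - mu) / sigma
X - mu = 100.48 - 87.05 = 13.43
z = 13.43 / 24.04 = 1343/2404 ≈ 0.558652

0.5587


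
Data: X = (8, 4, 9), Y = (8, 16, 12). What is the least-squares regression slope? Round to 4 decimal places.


b = sum((xi-xbar)(yi-ybar)) / sum((xi-xbar)^2)
n = 3, xbar = 21/3 = 7, ybar = 36/3 = 12
Sxy = sum((xi-xbar)(yi-ybar)) = -16
Sxx = sum((xi-xbar)^2) = 14
b = Sxy / Sxx = -8/7 ≈ -1.142857

-1.1429


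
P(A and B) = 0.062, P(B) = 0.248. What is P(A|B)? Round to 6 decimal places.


P(A|B) = P(A and B) / P(B) = 0.062 / 0.248 = 0.25

0.250000


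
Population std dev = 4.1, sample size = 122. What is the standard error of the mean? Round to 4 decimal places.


SE = sigma / sqrt(n)
sqrt(122) ≈ 11.045361
SE = 4.1 / 11.045361 ≈ 0.371197

0.3712


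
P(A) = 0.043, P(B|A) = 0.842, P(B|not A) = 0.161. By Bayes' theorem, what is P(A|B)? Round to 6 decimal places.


P(A|B) = P(B|A)*P(A) / P(B), P(B) = P(B|A)*P(A) + P(B|not A)*P(not A)
P(B|A)*P(A) = 0.842 * 0.043 = 0.036206
P(B|not A)*P(not A) = 0.161 * 0.957 = 0.154077
P(B) = 0.036206 + 0.154077 = 0.190283
P(A|B) = 0.036206 / 0.190283 ≈ 0.19027449

0.190274


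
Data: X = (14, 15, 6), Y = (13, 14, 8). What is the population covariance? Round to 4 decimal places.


Cov = (1/n)*sum((xi-xbar)(yi-ybar))
n = 3, xbar = 35/3 ≈ 11.666667, ybar = 35/3 ≈ 11.666667
sum((xi-xbar)(yi-ybar)) = 95/3 ≈ 31.666667
Cov = 31.666667 / 3 = 95/9 ≈ 10.555556

10.5556


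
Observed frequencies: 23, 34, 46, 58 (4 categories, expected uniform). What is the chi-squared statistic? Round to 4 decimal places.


chi2 = sum((O-E)^2/E), E = total/4
total = 161, E = 161/4 = 40.25
(23 - 40.25)^2 / 40.25 = 297.5625 / 40.25 = 207/28 ≈ 7.392857
(34 - 40.25)^2 / 40.25 = 39.0625 / 40.25 = 625/644 ≈ 0.970497
(46 - 40.25)^2 / 40.25 = 33.0625 / 40.25 = 23/28 ≈ 0.821429
(58 - 40.25)^2 / 40.25 = 315.0625 / 40.25 = 5041/644 ≈ 7.827640
chi2 = 2739/161 ≈ 17.012422

17.0124


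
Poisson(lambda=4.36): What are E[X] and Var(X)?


E[X] = Var(X) = lambda = 4.36

4.36, 4.36


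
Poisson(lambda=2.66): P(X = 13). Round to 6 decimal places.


P = e^(-lam) * lam^k / k!
e^(-2.66) ≈ 0.06994822
lam^k = 2.66^13 ≈ 333780.742334
k! = 13! = 6227020800
P = 0.06994822 * 333780.742334 / 6227020800 ≈ 0.000004

0.000004


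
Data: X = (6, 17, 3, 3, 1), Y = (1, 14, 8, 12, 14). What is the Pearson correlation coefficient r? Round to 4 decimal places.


r = sum((xi-xbar)(yi-ybar)) / sqrt(sum((xi-xbar)^2) * sum((yi-ybar)^2))
n = 5, xbar = 30/5 = 6, ybar = 49/5 = 9.8
Sxy = sum((xi-xbar)(yi-ybar)) = 24
Sxx = sum((xi-xbar)^2) = 164
Syy = sum((yi-ybar)^2) = 120.8
sqrt(Sxx*Syy) ≈ 140.752265
r = Sxy / sqrt(Sxx*Syy) = 24 / 140.752265 ≈ 0.170512

0.1705


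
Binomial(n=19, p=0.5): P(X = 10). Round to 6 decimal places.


P = C(n,k) * p^k * (1-p)^(n-k)
C(19,10) = 92378
p^k = 0.5^10 = 0.0009765625
(1-p)^(n-k) = 0.5^9 = 0.001953125
P = 92378 * 0.0009765625 * 0.001953125 ≈ 0.176197

0.176197


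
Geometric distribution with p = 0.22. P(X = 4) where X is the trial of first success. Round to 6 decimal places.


P = (1-p)^(k-1) * p
(1-p)^(k-1) = 0.78^3 = 0.474552
P = 0.474552 * 0.22 ≈ 0.1044014

0.104401


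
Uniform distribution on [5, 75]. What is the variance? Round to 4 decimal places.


Var = (b-a)^2 / 12
(b-a)^2 = (75 - 5)^2 = 4900
Var = 4900/12 ≈ 408.333333

408.3333


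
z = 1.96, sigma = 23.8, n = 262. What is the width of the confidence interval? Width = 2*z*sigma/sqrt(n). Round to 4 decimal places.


width = 2*z*sigma/sqrt(n)
2*z*sigma = 2 * 1.96 * 23.8 = 93.296
sqrt(262) ≈ 16.186414
width = 93.296 / 16.186414 ≈ 5.763846

5.7638


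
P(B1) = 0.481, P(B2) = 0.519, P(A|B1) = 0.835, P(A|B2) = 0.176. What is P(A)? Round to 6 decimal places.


P(A) = P(A|B1)*P(B1) + P(A|B2)*P(B2)
P(A|B1)*P(B1) = 0.835 * 0.481 = 0.401635
P(A|B2)*P(B2) = 0.176 * 0.519 = 0.091344
P(A) = 0.401635 + 0.091344 = 0.492979

0.492979


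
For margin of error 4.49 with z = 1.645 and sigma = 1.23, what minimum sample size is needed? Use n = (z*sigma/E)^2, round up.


z*sigma/E = 1.645 * 1.23 / 4.49 ≈ 0.450635
(z*sigma/E)^2 ≈ 0.203072
round up: n = 1

1


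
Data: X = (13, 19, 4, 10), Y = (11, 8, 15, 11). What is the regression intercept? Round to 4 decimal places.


a = ybar - b*xbar, where b = sum((xi-xbar)(yi-ybar)) / sum((xi-xbar)^2)
n = 4, xbar = 46/4 = 11.5, ybar = 45/4 = 11.25
Sxy = sum((xi-xbar)(yi-ybar)) = -52.5
Sxx = sum((xi-xbar)^2) = 117
b = Sxy / Sxx = -35/78 ≈ -0.448718
a = 11.25 - (-0.448718) * 11.5 = 640/39 ≈ 16.410256

16.4103


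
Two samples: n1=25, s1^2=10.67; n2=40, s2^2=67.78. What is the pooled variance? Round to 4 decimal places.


sp^2 = ((n1-1)*s1^2 + (n2-1)*s2^2)/(n1+n2-2)
(n1-1)*s1^2 = 24 * 10.67 = 256.08
(n2-1)*s2^2 = 39 * 67.78 = 2643.42
numerator = 256.08 + 2643.42 = 2899.5
n1+n2-2 = 63
sp^2 = 2899.5 / 63 = 1933/42 ≈ 46.023810

46.0238


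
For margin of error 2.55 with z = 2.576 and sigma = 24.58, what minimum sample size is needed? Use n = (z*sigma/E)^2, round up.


z*sigma/E = 2.576 * 24.58 / 2.55 ≈ 24.830620
(z*sigma/E)^2 ≈ 616.559670
round up: n = 617

617


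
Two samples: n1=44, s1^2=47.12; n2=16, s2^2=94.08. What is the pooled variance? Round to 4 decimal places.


sp^2 = ((n1-1)*s1^2 + (n2-1)*s2^2)/(n1+n2-2)
(n1-1)*s1^2 = 43 * 47.12 = 2026.16
(n2-1)*s2^2 = 15 * 94.08 = 1411.2
numerator = 2026.16 + 1411.2 = 3437.36
n1+n2-2 = 58
sp^2 = 3437.36 / 58 = 42967/725 ≈ 59.264828

59.2648


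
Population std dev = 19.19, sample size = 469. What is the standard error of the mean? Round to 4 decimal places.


SE = sigma / sqrt(n)
sqrt(469) ≈ 21.656408
SE = 19.19 / 21.656408 ≈ 0.886112

0.8861


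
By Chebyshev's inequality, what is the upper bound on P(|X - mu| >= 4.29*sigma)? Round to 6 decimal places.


P <= 1/k^2
k^2 = 4.29^2 = 18.4041
1/k^2 = 1 / 18.4041 ≈ 0.05433572

0.054336


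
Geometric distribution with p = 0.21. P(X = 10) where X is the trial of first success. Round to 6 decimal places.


P = (1-p)^(k-1) * p
(1-p)^(k-1) = 0.79^9 ≈ 0.1198516
P = 0.1198516 * 0.21 ≈ 0.02516884

0.025169


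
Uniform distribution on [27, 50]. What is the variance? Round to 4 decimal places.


Var = (b-a)^2 / 12
(b-a)^2 = (50 - 27)^2 = 529
Var = 529/12 ≈ 44.083333

44.0833


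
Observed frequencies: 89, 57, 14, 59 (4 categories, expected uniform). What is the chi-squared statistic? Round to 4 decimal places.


chi2 = sum((O-E)^2/E), E = total/4
total = 219, E = 219/4 = 54.75
(89 - 54.75)^2 / 54.75 = 1173.0625 / 54.75 = 18769/876 ≈ 21.425799
(57 - 54.75)^2 / 54.75 = 5.0625 / 54.75 = 27/292 ≈ 0.092466
(14 - 54.75)^2 / 54.75 = 1660.5625 / 54.75 = 26569/876 ≈ 30.329909
(59 - 54.75)^2 / 54.75 = 18.0625 / 54.75 = 289/876 ≈ 0.329909
chi2 = 3809/73 ≈ 52.178082

52.1781


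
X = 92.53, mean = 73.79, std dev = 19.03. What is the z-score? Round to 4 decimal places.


z = (X - mu) / sigma
X - mu = 92.53 - 73.79 = 18.74
z = 18.74 / 19.03 = 1874/1903 ≈ 0.984761

0.9848


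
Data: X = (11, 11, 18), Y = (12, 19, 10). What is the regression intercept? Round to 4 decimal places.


a = ybar - b*xbar, where b = sum((xi-xbar)(yi-ybar)) / sum((xi-xbar)^2)
n = 3, xbar = 40/3 ≈ 13.333333, ybar = 41/3 ≈ 13.666667
Sxy = sum((xi-xbar)(yi-ybar)) = -77/3 ≈ -25.666667
Sxx = sum((xi-xbar)^2) = 98/3 ≈ 32.666667
b = Sxy / Sxx = -11/14 ≈ -0.785714
a = 13.666667 - (-0.785714) * 13.333333 = 169/7 ≈ 24.142857

24.1429


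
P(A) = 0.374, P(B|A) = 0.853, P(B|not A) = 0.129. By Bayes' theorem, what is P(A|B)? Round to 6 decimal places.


P(A|B) = P(B|A)*P(A) / P(B), P(B) = P(B|A)*P(A) + P(B|not A)*P(not A)
P(B|A)*P(A) = 0.853 * 0.374 = 0.319022
P(B|not A)*P(not A) = 0.129 * 0.626 = 0.080754
P(B) = 0.319022 + 0.080754 = 0.399776
P(A|B) = 0.319022 / 0.399776 ≈ 0.79800188

0.798002


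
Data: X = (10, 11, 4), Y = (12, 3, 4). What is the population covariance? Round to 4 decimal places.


Cov = (1/n)*sum((xi-xbar)(yi-ybar))
n = 3, xbar = 25/3 ≈ 8.333333, ybar = 19/3 ≈ 6.333333
sum((xi-xbar)(yi-ybar)) = 32/3 ≈ 10.666667
Cov = 10.666667 / 3 = 32/9 ≈ 3.555556

3.5556


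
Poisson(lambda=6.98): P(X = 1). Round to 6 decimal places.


P = e^(-lam) * lam^k / k!
e^(-6.98) ≈ 0.0009303032
lam^k = 6.98^1 = 6.98
k! = 1! = 1
P = 0.0009303032 * 6.98 / 1 ≈ 0.006494

0.006494


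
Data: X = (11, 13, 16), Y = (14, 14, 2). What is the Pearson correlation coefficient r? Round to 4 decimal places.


r = sum((xi-xbar)(yi-ybar)) / sqrt(sum((xi-xbar)^2) * sum((yi-ybar)^2))
n = 3, xbar = 40/3 ≈ 13.333333, ybar = 30/3 = 10
Sxy = sum((xi-xbar)(yi-ybar)) = -32
Sxx = sum((xi-xbar)^2) = 38/3 ≈ 12.666667
Syy = sum((yi-ybar)^2) = 96
sqrt(Sxx*Syy) ≈ 34.871192
r = Sxy / sqrt(Sxx*Syy) = -32 / 34.871192 ≈ -0.917663

-0.9177


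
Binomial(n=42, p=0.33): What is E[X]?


E[X] = n*p = 42 * 0.33 = 13.86

13.86


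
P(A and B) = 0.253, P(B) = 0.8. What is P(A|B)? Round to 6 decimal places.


P(A|B) = P(A and B) / P(B) = 0.253 / 0.8 = 0.31625

0.316250


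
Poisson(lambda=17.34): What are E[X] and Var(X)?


E[X] = Var(X) = lambda = 17.34

17.34, 17.34


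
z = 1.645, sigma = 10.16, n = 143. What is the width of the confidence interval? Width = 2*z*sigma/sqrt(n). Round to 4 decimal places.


width = 2*z*sigma/sqrt(n)
2*z*sigma = 2 * 1.645 * 10.16 = 33.4264
sqrt(143) ≈ 11.958261
width = 33.4264 / 11.958261 ≈ 2.795256

2.7953


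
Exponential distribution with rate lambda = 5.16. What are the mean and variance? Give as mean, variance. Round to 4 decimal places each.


mean = 1/lam, var = 1/lam^2
mean = 1 / 5.16 = 25/129 ≈ 0.193798
lam^2 = 5.16^2 = 26.6256
var = 1 / 26.6256 ≈ 0.037558

0.1938, 0.0376


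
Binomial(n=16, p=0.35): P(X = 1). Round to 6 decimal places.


P = C(n,k) * p^k * (1-p)^(n-k)
C(16,1) = 16
p^k = 0.35^1 = 0.35
(1-p)^(n-k) = 0.65^15 ≈ 0.001562069
P = 16 * 0.35 * 0.001562069 ≈ 0.008748

0.008748


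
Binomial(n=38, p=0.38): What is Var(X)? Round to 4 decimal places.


Var = n*p*(1-p) = 38 * 0.38 * 0.62 = 8.9528

8.9528


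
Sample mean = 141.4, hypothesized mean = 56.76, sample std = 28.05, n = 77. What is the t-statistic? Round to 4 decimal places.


t = (xbar - mu0) / (s/sqrt(n))
xbar - mu0 = 141.4 - 56.76 = 84.64
sqrt(77) ≈ 8.77496439
s/sqrt(n) = 28.05 / 8.77496439 ≈ 3.19659417
t = 84.64 / 3.19659417 ≈ 26.478181

26.4782


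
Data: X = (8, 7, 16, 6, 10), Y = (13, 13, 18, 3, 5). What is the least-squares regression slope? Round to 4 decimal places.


b = sum((xi-xbar)(yi-ybar)) / sum((xi-xbar)^2)
n = 5, xbar = 47/5 = 9.4, ybar = 52/5 = 10.4
Sxy = sum((xi-xbar)(yi-ybar)) = 62.2
Sxx = sum((xi-xbar)^2) = 63.2
b = Sxy / Sxx = 311/316 ≈ 0.984177

0.9842


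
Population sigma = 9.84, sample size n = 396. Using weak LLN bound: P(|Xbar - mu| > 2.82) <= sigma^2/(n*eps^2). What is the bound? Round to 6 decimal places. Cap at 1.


bound = min(1, sigma^2/(n*eps^2))
sigma^2 = 9.84^2 = 96.8256
n*eps^2 = 396 * 2.82^2 = 396 * 7.9524 = 3149.1504
sigma^2/(n*eps^2) = 96.8256 / 3149.1504 ≈ 0.03074658

0.030747


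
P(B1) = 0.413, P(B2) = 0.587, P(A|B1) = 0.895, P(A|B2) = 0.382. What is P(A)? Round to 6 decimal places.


P(A) = P(A|B1)*P(B1) + P(A|B2)*P(B2)
P(A|B1)*P(B1) = 0.895 * 0.413 = 0.369635
P(A|B2)*P(B2) = 0.382 * 0.587 = 0.224234
P(A) = 0.369635 + 0.224234 = 0.593869

0.593869


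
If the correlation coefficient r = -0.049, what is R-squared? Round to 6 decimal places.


R^2 = r^2 = (-0.049)^2 = 0.002401

0.002401


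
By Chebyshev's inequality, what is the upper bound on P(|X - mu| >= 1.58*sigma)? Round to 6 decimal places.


P <= 1/k^2
k^2 = 1.58^2 = 2.4964
1/k^2 = 1 / 2.4964 = 2500/6241 ≈ 0.40057683

0.400577


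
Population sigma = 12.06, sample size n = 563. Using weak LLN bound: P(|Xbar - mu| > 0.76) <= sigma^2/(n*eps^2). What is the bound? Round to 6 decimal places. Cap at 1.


bound = min(1, sigma^2/(n*eps^2))
sigma^2 = 12.06^2 = 145.4436
n*eps^2 = 563 * 0.76^2 = 563 * 0.5776 = 325.1888
sigma^2/(n*eps^2) = 145.4436 / 325.1888 ≈ 0.44725895

0.447259


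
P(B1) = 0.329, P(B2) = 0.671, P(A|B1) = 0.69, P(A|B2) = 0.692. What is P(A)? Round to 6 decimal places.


P(A) = P(A|B1)*P(B1) + P(A|B2)*P(B2)
P(A|B1)*P(B1) = 0.69 * 0.329 = 0.22701
P(A|B2)*P(B2) = 0.692 * 0.671 = 0.464332
P(A) = 0.22701 + 0.464332 = 0.691342

0.691342


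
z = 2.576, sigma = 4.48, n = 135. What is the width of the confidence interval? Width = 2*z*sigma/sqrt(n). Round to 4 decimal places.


width = 2*z*sigma/sqrt(n)
2*z*sigma = 2 * 2.576 * 4.48 = 23.08096
sqrt(135) ≈ 11.618950
width = 23.08096 / 11.618950 ≈ 1.986493

1.9865


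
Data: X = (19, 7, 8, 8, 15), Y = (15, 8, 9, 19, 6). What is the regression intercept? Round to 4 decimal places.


a = ybar - b*xbar, where b = sum((xi-xbar)(yi-ybar)) / sum((xi-xbar)^2)
n = 5, xbar = 57/5 = 11.4, ybar = 57/5 = 11.4
Sxy = sum((xi-xbar)(yi-ybar)) = 5.2
Sxx = sum((xi-xbar)^2) = 113.2
b = Sxy / Sxx = 13/283 ≈ 0.045936
a = 11.4 - 0.045936 * 11.4 = 3078/283 ≈ 10.876325

10.8763


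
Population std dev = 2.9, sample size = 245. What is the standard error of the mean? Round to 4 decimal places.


SE = sigma / sqrt(n)
sqrt(245) ≈ 15.652476
SE = 2.9 / 15.652476 ≈ 0.185274

0.1853


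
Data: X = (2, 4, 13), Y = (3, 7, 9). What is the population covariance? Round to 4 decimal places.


Cov = (1/n)*sum((xi-xbar)(yi-ybar))
n = 3, xbar = 19/3 ≈ 6.333333, ybar = 19/3 ≈ 6.333333
sum((xi-xbar)(yi-ybar)) = 92/3 ≈ 30.666667
Cov = 30.666667 / 3 = 92/9 ≈ 10.222222

10.2222


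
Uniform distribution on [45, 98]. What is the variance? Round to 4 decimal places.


Var = (b-a)^2 / 12
(b-a)^2 = (98 - 45)^2 = 2809
Var = 2809/12 ≈ 234.083333

234.0833


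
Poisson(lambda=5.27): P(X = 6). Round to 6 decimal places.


P = e^(-lam) * lam^k / k!
e^(-5.27) ≈ 0.005143611
lam^k = 5.27^6 ≈ 21422.181338
k! = 6! = 720
P = 0.005143611 * 21422.181338 / 720 ≈ 0.153038

0.153038


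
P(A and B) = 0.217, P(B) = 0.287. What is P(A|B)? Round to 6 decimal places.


P(A|B) = P(A and B) / P(B) = 0.217 / 0.287 = 31/41 ≈ 0.75609756

0.756098


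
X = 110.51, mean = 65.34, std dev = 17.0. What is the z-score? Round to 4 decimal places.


z = (X - mu) / sigma
X - mu = 110.51 - 65.34 = 45.17
z = 45.17 / 17.0 = 4517/1700 ≈ 2.657059

2.6571


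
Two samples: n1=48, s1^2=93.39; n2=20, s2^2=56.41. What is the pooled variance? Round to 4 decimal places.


sp^2 = ((n1-1)*s1^2 + (n2-1)*s2^2)/(n1+n2-2)
(n1-1)*s1^2 = 47 * 93.39 = 4389.33
(n2-1)*s2^2 = 19 * 56.41 = 1071.79
numerator = 4389.33 + 1071.79 = 5461.12
n1+n2-2 = 66
sp^2 = 5461.12 / 66 = 68264/825 ≈ 82.744242

82.7442


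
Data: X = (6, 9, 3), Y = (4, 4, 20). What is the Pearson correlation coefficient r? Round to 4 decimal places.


r = sum((xi-xbar)(yi-ybar)) / sqrt(sum((xi-xbar)^2) * sum((yi-ybar)^2))
n = 3, xbar = 18/3 = 6, ybar = 28/3 ≈ 9.333333
Sxy = sum((xi-xbar)(yi-ybar)) = -48
Sxx = sum((xi-xbar)^2) = 18
Syy = sum((yi-ybar)^2) = 512/3 ≈ 170.666667
sqrt(Sxx*Syy) ≈ 55.425626
r = Sxy / sqrt(Sxx*Syy) = -48 / 55.425626 ≈ -0.866025

-0.8660


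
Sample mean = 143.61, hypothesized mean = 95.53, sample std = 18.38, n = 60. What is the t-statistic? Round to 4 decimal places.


t = (xbar - mu0) / (s/sqrt(n))
xbar - mu0 = 143.61 - 95.53 = 48.08
sqrt(60) ≈ 7.74596669
s/sqrt(n) = 18.38 / 7.74596669 ≈ 2.37284780
t = 48.08 / 2.37284780 ≈ 20.262572

20.2626


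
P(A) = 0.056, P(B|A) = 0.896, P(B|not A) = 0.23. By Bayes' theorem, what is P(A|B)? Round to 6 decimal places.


P(A|B) = P(B|A)*P(A) / P(B), P(B) = P(B|A)*P(A) + P(B|not A)*P(not A)
P(B|A)*P(A) = 0.896 * 0.056 = 0.050176
P(B|not A)*P(not A) = 0.23 * 0.944 = 0.21712
P(B) = 0.050176 + 0.21712 = 0.267296
P(A|B) = 0.050176 / 0.267296 = 1568/8353 ≈ 0.18771699

0.187717


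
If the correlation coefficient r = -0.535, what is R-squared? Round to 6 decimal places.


R^2 = r^2 = (-0.535)^2 = 0.286225

0.286225


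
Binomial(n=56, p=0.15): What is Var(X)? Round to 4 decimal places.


Var = n*p*(1-p) = 56 * 0.15 * 0.85 = 7.14

7.1400


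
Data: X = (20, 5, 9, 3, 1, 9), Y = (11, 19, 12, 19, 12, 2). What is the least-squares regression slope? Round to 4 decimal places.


b = sum((xi-xbar)(yi-ybar)) / sum((xi-xbar)^2)
n = 6, xbar = 47/6 ≈ 7.833333, ybar = 75/6 = 12.5
Sxy = sum((xi-xbar)(yi-ybar)) = -77.5
Sxx = sum((xi-xbar)^2) = 1373/6 ≈ 228.833333
b = Sxy / Sxx = -465/1373 ≈ -0.338674

-0.3387


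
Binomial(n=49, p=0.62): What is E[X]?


E[X] = n*p = 49 * 0.62 = 30.38

30.38


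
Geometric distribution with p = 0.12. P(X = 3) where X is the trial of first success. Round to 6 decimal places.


P = (1-p)^(k-1) * p
(1-p)^(k-1) = 0.88^2 = 0.7744
P = 0.7744 * 0.12 = 0.092928

0.092928


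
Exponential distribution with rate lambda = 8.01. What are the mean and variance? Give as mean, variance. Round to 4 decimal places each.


mean = 1/lam, var = 1/lam^2
mean = 1 / 8.01 = 100/801 ≈ 0.124844
lam^2 = 8.01^2 = 64.1601
var = 1 / 64.1601 ≈ 0.015586

0.1248, 0.0156


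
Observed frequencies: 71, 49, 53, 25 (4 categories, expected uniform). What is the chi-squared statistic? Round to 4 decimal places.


chi2 = sum((O-E)^2/E), E = total/4
total = 198, E = 198/4 = 49.5
(71 - 49.5)^2 / 49.5 = 462.25 / 49.5 = 1849/198 ≈ 9.338384
(49 - 49.5)^2 / 49.5 = 0.25 / 49.5 = 1/198 ≈ 0.005051
(53 - 49.5)^2 / 49.5 = 12.25 / 49.5 = 49/198 ≈ 0.247475
(25 - 49.5)^2 / 49.5 = 600.25 / 49.5 = 2401/198 ≈ 12.126263
chi2 = 2150/99 ≈ 21.717172

21.7172


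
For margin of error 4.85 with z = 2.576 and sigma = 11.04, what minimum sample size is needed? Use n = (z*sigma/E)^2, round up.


z*sigma/E = 2.576 * 11.04 / 4.85 ≈ 5.863720
(z*sigma/E)^2 ≈ 34.383207
round up: n = 35

35


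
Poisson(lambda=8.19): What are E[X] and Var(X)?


E[X] = Var(X) = lambda = 8.19

8.19, 8.19


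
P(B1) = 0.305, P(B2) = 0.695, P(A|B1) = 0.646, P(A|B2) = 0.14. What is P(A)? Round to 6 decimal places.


P(A) = P(A|B1)*P(B1) + P(A|B2)*P(B2)
P(A|B1)*P(B1) = 0.646 * 0.305 = 0.19703
P(A|B2)*P(B2) = 0.14 * 0.695 = 0.0973
P(A) = 0.19703 + 0.0973 = 0.29433

0.294330


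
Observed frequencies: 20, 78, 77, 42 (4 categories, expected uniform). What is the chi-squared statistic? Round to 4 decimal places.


chi2 = sum((O-E)^2/E), E = total/4
total = 217, E = 217/4 = 54.25
(20 - 54.25)^2 / 54.25 = 1173.0625 / 54.25 = 18769/868 ≈ 21.623272
(78 - 54.25)^2 / 54.25 = 564.0625 / 54.25 = 9025/868 ≈ 10.397465
(77 - 54.25)^2 / 54.25 = 517.5625 / 54.25 = 1183/124 ≈ 9.540323
(42 - 54.25)^2 / 54.25 = 150.0625 / 54.25 = 343/124 ≈ 2.766129
chi2 = 9619/217 ≈ 44.327189

44.3272


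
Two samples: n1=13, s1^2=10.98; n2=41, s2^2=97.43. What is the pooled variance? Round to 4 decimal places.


sp^2 = ((n1-1)*s1^2 + (n2-1)*s2^2)/(n1+n2-2)
(n1-1)*s1^2 = 12 * 10.98 = 131.76
(n2-1)*s2^2 = 40 * 97.43 = 3897.2
numerator = 131.76 + 3897.2 = 4028.96
n1+n2-2 = 52
sp^2 = 4028.96 / 52 = 77.48

77.4800


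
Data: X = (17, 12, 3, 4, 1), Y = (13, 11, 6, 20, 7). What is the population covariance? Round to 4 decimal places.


Cov = (1/n)*sum((xi-xbar)(yi-ybar))
n = 5, xbar = 37/5 = 7.4, ybar = 57/5 = 11.4
sum((xi-xbar)(yi-ybar)) = 36.2
Cov = 36.2 / 5 = 7.24

7.2400


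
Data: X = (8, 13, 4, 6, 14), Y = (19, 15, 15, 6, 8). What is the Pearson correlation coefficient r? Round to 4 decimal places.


r = sum((xi-xbar)(yi-ybar)) / sqrt(sum((xi-xbar)^2) * sum((yi-ybar)^2))
n = 5, xbar = 45/5 = 9, ybar = 63/5 = 12.6
Sxy = sum((xi-xbar)(yi-ybar)) = -12
Sxx = sum((xi-xbar)^2) = 76
Syy = sum((yi-ybar)^2) = 117.2
sqrt(Sxx*Syy) ≈ 94.377964
r = Sxy / sqrt(Sxx*Syy) = -12 / 94.377964 ≈ -0.127148

-0.1271


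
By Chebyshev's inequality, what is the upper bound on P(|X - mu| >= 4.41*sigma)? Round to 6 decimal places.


P <= 1/k^2
k^2 = 4.41^2 = 19.4481
1/k^2 = 1 / 19.4481 ≈ 0.05141890

0.051419


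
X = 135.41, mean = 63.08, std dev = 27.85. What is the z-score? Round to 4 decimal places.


z = (X - mu) / sigma
X - mu = 135.41 - 63.08 = 72.33
z = 72.33 / 27.85 = 7233/2785 ≈ 2.597127

2.5971


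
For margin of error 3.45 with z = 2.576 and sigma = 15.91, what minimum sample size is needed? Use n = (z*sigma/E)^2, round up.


z*sigma/E = 2.576 * 15.91 / 3.45 = 22274/1875 ≈ 11.879467
(z*sigma/E)^2 ≈ 141.121728
round up: n = 142

142


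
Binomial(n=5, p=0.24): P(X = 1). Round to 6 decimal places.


P = C(n,k) * p^k * (1-p)^(n-k)
C(5,1) = 5
p^k = 0.24^1 = 0.24
(1-p)^(n-k) = 0.76^4 ≈ 0.3336218
P = 5 * 0.24 * 0.3336218 ≈ 0.400346

0.400346


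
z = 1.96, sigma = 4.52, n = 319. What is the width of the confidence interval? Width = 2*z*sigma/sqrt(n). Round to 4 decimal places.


width = 2*z*sigma/sqrt(n)
2*z*sigma = 2 * 1.96 * 4.52 = 17.7184
sqrt(319) ≈ 17.860571
width = 17.7184 / 17.860571 ≈ 0.992040

0.9920


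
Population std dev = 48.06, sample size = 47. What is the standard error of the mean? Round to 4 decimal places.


SE = sigma / sqrt(n)
sqrt(47) ≈ 6.855655
SE = 48.06 / 6.855655 ≈ 7.010271

7.0103


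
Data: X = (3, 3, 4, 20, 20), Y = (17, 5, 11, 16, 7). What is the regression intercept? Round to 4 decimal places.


a = ybar - b*xbar, where b = sum((xi-xbar)(yi-ybar)) / sum((xi-xbar)^2)
n = 5, xbar = 50/5 = 10, ybar = 56/5 = 11.2
Sxy = sum((xi-xbar)(yi-ybar)) = 10
Sxx = sum((xi-xbar)^2) = 334
b = Sxy / Sxx = 5/167 ≈ 0.029940
a = 11.2 - 0.029940 * 10 = 9102/835 ≈ 10.900599

10.9006


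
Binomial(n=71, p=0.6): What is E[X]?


E[X] = n*p = 71 * 0.6 = 42.6

42.6


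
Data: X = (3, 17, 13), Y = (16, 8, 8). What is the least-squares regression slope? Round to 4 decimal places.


b = sum((xi-xbar)(yi-ybar)) / sum((xi-xbar)^2)
n = 3, xbar = 33/3 = 11, ybar = 32/3 ≈ 10.666667
Sxy = sum((xi-xbar)(yi-ybar)) = -64
Sxx = sum((xi-xbar)^2) = 104
b = Sxy / Sxx = -8/13 ≈ -0.615385

-0.6154


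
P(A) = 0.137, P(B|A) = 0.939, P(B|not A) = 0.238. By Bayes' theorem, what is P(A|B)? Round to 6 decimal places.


P(A|B) = P(B|A)*P(A) / P(B), P(B) = P(B|A)*P(A) + P(B|not A)*P(not A)
P(B|A)*P(A) = 0.939 * 0.137 = 0.128643
P(B|not A)*P(not A) = 0.238 * 0.863 = 0.205394
P(B) = 0.128643 + 0.205394 = 0.334037
P(A|B) = 0.128643 / 0.334037 ≈ 0.38511602

0.385116


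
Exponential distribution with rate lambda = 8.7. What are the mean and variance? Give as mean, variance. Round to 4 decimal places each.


mean = 1/lam, var = 1/lam^2
mean = 1 / 8.7 = 10/87 ≈ 0.114943
lam^2 = 8.7^2 = 75.69
var = 1 / 75.69 = 100/7569 ≈ 0.013212

0.1149, 0.0132


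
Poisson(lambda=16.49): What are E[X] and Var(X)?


E[X] = Var(X) = lambda = 16.49

16.49, 16.49


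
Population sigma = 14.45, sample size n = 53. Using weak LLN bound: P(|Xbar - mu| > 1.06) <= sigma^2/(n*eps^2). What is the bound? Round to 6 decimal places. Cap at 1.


bound = min(1, sigma^2/(n*eps^2))
sigma^2 = 14.45^2 = 208.8025
n*eps^2 = 53 * 1.06^2 = 53 * 1.1236 = 59.5508
sigma^2/(n*eps^2) = 208.8025 / 59.5508 ≈ 3.50629211
this exceeds 1, so the bound is capped at 1

1.000000


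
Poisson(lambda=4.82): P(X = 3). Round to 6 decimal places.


P = e^(-lam) * lam^k / k!
e^(-4.82) ≈ 0.008066787
lam^k = 4.82^3 = 111.980168
k! = 3! = 6
P = 0.008066787 * 111.980168 / 6 ≈ 0.150553

0.150553


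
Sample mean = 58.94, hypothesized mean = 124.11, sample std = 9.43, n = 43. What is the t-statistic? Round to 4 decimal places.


t = (xbar - mu0) / (s/sqrt(n))
xbar - mu0 = 58.94 - 124.11 = -65.17
sqrt(43) ≈ 6.55743852
s/sqrt(n) = 9.43 / 6.55743852 ≈ 1.43806152
t = -65.17 / 1.43806152 ≈ -45.317950

-45.3180


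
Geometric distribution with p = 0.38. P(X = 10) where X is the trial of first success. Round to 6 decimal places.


P = (1-p)^(k-1) * p
(1-p)^(k-1) = 0.62^9 ≈ 0.01353709
P = 0.01353709 * 0.38 ≈ 0.005144093

0.005144


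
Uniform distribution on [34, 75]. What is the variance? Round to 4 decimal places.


Var = (b-a)^2 / 12
(b-a)^2 = (75 - 34)^2 = 1681
Var = 1681/12 ≈ 140.083333

140.0833


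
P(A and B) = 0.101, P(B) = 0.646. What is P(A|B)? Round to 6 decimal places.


P(A|B) = P(A and B) / P(B) = 0.101 / 0.646 = 101/646 ≈ 0.15634675

0.156347


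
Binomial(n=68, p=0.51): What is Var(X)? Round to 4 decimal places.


Var = n*p*(1-p) = 68 * 0.51 * 0.49 = 16.9932

16.9932


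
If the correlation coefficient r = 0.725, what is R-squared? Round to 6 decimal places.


R^2 = r^2 = (0.725)^2 = 0.525625

0.525625


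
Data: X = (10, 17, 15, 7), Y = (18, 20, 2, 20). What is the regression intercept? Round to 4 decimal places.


a = ybar - b*xbar, where b = sum((xi-xbar)(yi-ybar)) / sum((xi-xbar)^2)
n = 4, xbar = 49/4 = 12.25, ybar = 60/4 = 15
Sxy = sum((xi-xbar)(yi-ybar)) = -45
Sxx = sum((xi-xbar)^2) = 62.75
b = Sxy / Sxx = -180/251 ≈ -0.717131
a = 15 - (-0.717131) * 12.25 = 5970/251 ≈ 23.784861

23.7849


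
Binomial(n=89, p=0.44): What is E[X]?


E[X] = n*p = 89 * 0.44 = 39.16

39.16


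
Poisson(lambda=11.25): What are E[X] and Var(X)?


E[X] = Var(X) = lambda = 11.25

11.25, 11.25


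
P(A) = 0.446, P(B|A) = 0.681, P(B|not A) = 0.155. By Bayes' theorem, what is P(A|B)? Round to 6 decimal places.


P(A|B) = P(B|A)*P(A) / P(B), P(B) = P(B|A)*P(A) + P(B|not A)*P(not A)
P(B|A)*P(A) = 0.681 * 0.446 = 0.303726
P(B|not A)*P(not A) = 0.155 * 0.554 = 0.08587
P(B) = 0.303726 + 0.08587 = 0.389596
P(A|B) = 0.303726 / 0.389596 ≈ 0.77959219

0.779592


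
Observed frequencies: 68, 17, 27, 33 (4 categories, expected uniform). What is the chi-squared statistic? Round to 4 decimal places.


chi2 = sum((O-E)^2/E), E = total/4
total = 145, E = 145/4 = 36.25
(68 - 36.25)^2 / 36.25 = 1008.0625 / 36.25 = 16129/580 ≈ 27.808621
(17 - 36.25)^2 / 36.25 = 370.5625 / 36.25 = 5929/580 ≈ 10.222414
(27 - 36.25)^2 / 36.25 = 85.5625 / 36.25 = 1369/580 ≈ 2.360345
(33 - 36.25)^2 / 36.25 = 10.5625 / 36.25 = 169/580 ≈ 0.291379
chi2 = 5899/145 ≈ 40.682759

40.6828


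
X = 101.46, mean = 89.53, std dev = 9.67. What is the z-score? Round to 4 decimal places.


z = (X - mu) / sigma
X - mu = 101.46 - 89.53 = 11.93
z = 11.93 / 9.67 = 1193/967 ≈ 1.233713

1.2337


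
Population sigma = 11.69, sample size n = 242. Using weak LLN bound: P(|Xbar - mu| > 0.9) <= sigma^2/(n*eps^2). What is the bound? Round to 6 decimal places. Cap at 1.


bound = min(1, sigma^2/(n*eps^2))
sigma^2 = 11.69^2 = 136.6561
n*eps^2 = 242 * 0.9^2 = 242 * 0.81 = 196.02
sigma^2/(n*eps^2) = 136.6561 / 196.02 ≈ 0.69715386

0.697154


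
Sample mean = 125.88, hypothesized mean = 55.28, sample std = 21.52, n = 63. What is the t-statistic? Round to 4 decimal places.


t = (xbar - mu0) / (s/sqrt(n))
xbar - mu0 = 125.88 - 55.28 = 70.6
sqrt(63) ≈ 7.93725393
s/sqrt(n) = 21.52 / 7.93725393 ≈ 2.71126515
t = 70.6 / 2.71126515 ≈ 26.039504

26.0395


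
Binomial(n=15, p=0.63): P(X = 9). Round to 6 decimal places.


P = C(n,k) * p^k * (1-p)^(n-k)
C(15,9) = 5005
p^k = 0.63^9 ≈ 0.01563381
(1-p)^(n-k) = 0.37^6 ≈ 0.002565726
P = 5005 * 0.01563381 * 0.002565726 ≈ 0.200761

0.200761


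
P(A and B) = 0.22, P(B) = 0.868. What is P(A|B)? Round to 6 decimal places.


P(A|B) = P(A and B) / P(B) = 0.22 / 0.868 = 55/217 ≈ 0.25345622

0.253456


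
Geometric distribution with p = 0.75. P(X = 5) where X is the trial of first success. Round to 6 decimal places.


P = (1-p)^(k-1) * p
(1-p)^(k-1) = 0.25^4 = 0.00390625
P = 0.00390625 * 0.75 = 3/1024 ≈ 0.002929688

0.002930


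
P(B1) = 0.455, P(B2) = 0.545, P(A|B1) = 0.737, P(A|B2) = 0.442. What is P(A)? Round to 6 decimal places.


P(A) = P(A|B1)*P(B1) + P(A|B2)*P(B2)
P(A|B1)*P(B1) = 0.737 * 0.455 = 0.335335
P(A|B2)*P(B2) = 0.442 * 0.545 = 0.24089
P(A) = 0.335335 + 0.24089 = 0.576225

0.576225


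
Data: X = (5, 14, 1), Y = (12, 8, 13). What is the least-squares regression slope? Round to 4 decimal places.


b = sum((xi-xbar)(yi-ybar)) / sum((xi-xbar)^2)
n = 3, xbar = 20/3 ≈ 6.666667, ybar = 33/3 = 11
Sxy = sum((xi-xbar)(yi-ybar)) = -35
Sxx = sum((xi-xbar)^2) = 266/3 ≈ 88.666667
b = Sxy / Sxx = -15/38 ≈ -0.394737

-0.3947


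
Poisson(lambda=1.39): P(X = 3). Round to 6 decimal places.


P = e^(-lam) * lam^k / k!
e^(-1.39) ≈ 0.2490753
lam^k = 1.39^3 = 2.685619
k! = 3! = 6
P = 0.2490753 * 2.685619 / 6 ≈ 0.111487

0.111487


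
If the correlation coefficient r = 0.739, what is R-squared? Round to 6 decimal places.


R^2 = r^2 = (0.739)^2 = 0.546121

0.546121


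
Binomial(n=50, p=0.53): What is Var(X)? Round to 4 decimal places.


Var = n*p*(1-p) = 50 * 0.53 * 0.47 = 12.455

12.4550


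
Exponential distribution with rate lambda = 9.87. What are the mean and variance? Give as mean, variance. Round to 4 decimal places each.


mean = 1/lam, var = 1/lam^2
mean = 1 / 9.87 = 100/987 ≈ 0.101317
lam^2 = 9.87^2 = 97.4169
var = 1 / 97.4169 ≈ 0.010265

0.1013, 0.0103


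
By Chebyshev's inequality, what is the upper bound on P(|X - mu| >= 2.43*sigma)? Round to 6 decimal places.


P <= 1/k^2
k^2 = 2.43^2 = 5.9049
1/k^2 = 1 / 5.9049 ≈ 0.16935088

0.169351


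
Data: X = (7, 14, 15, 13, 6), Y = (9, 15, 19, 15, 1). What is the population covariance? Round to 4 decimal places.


Cov = (1/n)*sum((xi-xbar)(yi-ybar))
n = 5, xbar = 55/5 = 11, ybar = 59/5 = 11.8
sum((xi-xbar)(yi-ybar)) = 110
Cov = 110 / 5 = 22

22.0000


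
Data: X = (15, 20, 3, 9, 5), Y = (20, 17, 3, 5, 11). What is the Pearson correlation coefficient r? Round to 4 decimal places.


r = sum((xi-xbar)(yi-ybar)) / sqrt(sum((xi-xbar)^2) * sum((yi-ybar)^2))
n = 5, xbar = 52/5 = 10.4, ybar = 56/5 = 11.2
Sxy = sum((xi-xbar)(yi-ybar)) = 166.6
Sxx = sum((xi-xbar)^2) = 199.2
Syy = sum((yi-ybar)^2) = 216.8
sqrt(Sxx*Syy) ≈ 207.813763
r = Sxy / sqrt(Sxx*Syy) = 166.6 / 207.813763 ≈ 0.801679

0.8017


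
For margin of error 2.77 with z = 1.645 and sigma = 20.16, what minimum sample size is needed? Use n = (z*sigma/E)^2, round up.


z*sigma/E = 1.645 * 20.16 / 2.77 = 82908/6925 ≈ 11.972274
(z*sigma/E)^2 ≈ 143.335354
round up: n = 144

144


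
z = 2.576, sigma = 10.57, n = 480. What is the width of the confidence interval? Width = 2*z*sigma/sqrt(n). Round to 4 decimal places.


width = 2*z*sigma/sqrt(n)
2*z*sigma = 2 * 2.576 * 10.57 = 54.45664
sqrt(480) ≈ 21.908902
width = 54.45664 / 21.908902 ≈ 2.485594

2.4856


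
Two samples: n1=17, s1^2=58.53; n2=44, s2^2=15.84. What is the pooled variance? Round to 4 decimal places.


sp^2 = ((n1-1)*s1^2 + (n2-1)*s2^2)/(n1+n2-2)
(n1-1)*s1^2 = 16 * 58.53 = 936.48
(n2-1)*s2^2 = 43 * 15.84 = 681.12
numerator = 936.48 + 681.12 = 1617.6
n1+n2-2 = 59
sp^2 = 1617.6 / 59 = 8088/295 ≈ 27.416949

27.4169


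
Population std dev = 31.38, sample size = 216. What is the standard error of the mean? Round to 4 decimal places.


SE = sigma / sqrt(n)
sqrt(216) ≈ 14.696938
SE = 31.38 / 14.696938 ≈ 2.135139

2.1351


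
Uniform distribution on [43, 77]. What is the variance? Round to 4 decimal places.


Var = (b-a)^2 / 12
(b-a)^2 = (77 - 43)^2 = 1156
Var = 1156/12 ≈ 96.333333

96.3333


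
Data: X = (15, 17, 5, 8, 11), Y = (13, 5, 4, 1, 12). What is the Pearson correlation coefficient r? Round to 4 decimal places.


r = sum((xi-xbar)(yi-ybar)) / sqrt(sum((xi-xbar)^2) * sum((yi-ybar)^2))
n = 5, xbar = 56/5 = 11.2, ybar = 35/5 = 7
Sxy = sum((xi-xbar)(yi-ybar)) = 48
Sxx = sum((xi-xbar)^2) = 96.8
Syy = sum((yi-ybar)^2) = 110
sqrt(Sxx*Syy) ≈ 103.189147
r = Sxy / sqrt(Sxx*Syy) = 48 / 103.189147 ≈ 0.465165

0.4652


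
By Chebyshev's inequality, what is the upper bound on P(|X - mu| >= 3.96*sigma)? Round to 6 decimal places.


P <= 1/k^2
k^2 = 3.96^2 = 15.6816
1/k^2 = 1 / 15.6816 = 625/9801 ≈ 0.06376900

0.063769


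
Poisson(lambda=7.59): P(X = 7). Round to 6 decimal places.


P = e^(-lam) * lam^k / k!
e^(-7.59) ≈ 0.0005054811
lam^k = 7.59^7 ≈ 1451083.591596
k! = 7! = 5040
P = 0.0005054811 * 1451083.591596 / 5040 ≈ 0.145535

0.145535


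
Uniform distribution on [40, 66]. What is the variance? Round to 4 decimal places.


Var = (b-a)^2 / 12
(b-a)^2 = (66 - 40)^2 = 676
Var = 676/12 ≈ 56.333333

56.3333


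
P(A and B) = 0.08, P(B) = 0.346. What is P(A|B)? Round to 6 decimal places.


P(A|B) = P(A and B) / P(B) = 0.08 / 0.346 = 40/173 ≈ 0.23121387

0.231214


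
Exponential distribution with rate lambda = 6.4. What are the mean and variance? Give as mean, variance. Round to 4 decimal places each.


mean = 1/lam, var = 1/lam^2
mean = 1 / 6.4 = 0.15625
lam^2 = 6.4^2 = 40.96
var = 1 / 40.96 = 25/1024 ≈ 0.024414

0.1563, 0.0244


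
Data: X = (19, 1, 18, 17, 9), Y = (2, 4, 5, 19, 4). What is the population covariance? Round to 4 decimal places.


Cov = (1/n)*sum((xi-xbar)(yi-ybar))
n = 5, xbar = 64/5 = 12.8, ybar = 34/5 = 6.8
sum((xi-xbar)(yi-ybar)) = 55.8
Cov = 55.8 / 5 = 11.16

11.1600


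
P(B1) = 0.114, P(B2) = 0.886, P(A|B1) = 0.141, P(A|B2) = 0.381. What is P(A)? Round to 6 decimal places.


P(A) = P(A|B1)*P(B1) + P(A|B2)*P(B2)
P(A|B1)*P(B1) = 0.141 * 0.114 = 0.016074
P(A|B2)*P(B2) = 0.381 * 0.886 = 0.337566
P(A) = 0.016074 + 0.337566 = 0.35364

0.353640


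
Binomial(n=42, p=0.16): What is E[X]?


E[X] = n*p = 42 * 0.16 = 6.72

6.72


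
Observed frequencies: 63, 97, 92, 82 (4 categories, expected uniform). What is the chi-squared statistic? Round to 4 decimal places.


chi2 = sum((O-E)^2/E), E = total/4
total = 334, E = 334/4 = 83.5
(63 - 83.5)^2 / 83.5 = 420.25 / 83.5 = 1681/334 ≈ 5.032934
(97 - 83.5)^2 / 83.5 = 182.25 / 83.5 = 729/334 ≈ 2.182635
(92 - 83.5)^2 / 83.5 = 72.25 / 83.5 = 289/334 ≈ 0.865269
(82 - 83.5)^2 / 83.5 = 2.25 / 83.5 = 9/334 ≈ 0.026946
chi2 = 1354/167 ≈ 8.107784

8.1078


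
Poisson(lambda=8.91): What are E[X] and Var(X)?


E[X] = Var(X) = lambda = 8.91

8.91, 8.91


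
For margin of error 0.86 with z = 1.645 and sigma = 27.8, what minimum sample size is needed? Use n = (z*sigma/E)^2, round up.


z*sigma/E = 1.645 * 27.8 / 0.86 = 45731/860 ≈ 53.175581
(z*sigma/E)^2 ≈ 2827.642457
round up: n = 2828

2828


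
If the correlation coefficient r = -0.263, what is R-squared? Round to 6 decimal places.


R^2 = r^2 = (-0.263)^2 = 0.069169

0.069169


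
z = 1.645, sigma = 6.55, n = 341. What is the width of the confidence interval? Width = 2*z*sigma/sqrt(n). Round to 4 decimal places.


width = 2*z*sigma/sqrt(n)
2*z*sigma = 2 * 1.645 * 6.55 = 21.5495
sqrt(341) ≈ 18.466185
width = 21.5495 / 18.466185 ≈ 1.166971

1.1670


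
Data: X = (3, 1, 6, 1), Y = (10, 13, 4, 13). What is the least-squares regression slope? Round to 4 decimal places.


b = sum((xi-xbar)(yi-ybar)) / sum((xi-xbar)^2)
n = 4, xbar = 11/4 = 2.75, ybar = 40/4 = 10
Sxy = sum((xi-xbar)(yi-ybar)) = -30
Sxx = sum((xi-xbar)^2) = 16.75
b = Sxy / Sxx = -120/67 ≈ -1.791045

-1.7910


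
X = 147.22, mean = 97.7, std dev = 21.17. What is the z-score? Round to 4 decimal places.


z = (X - mu) / sigma
X - mu = 147.22 - 97.7 = 49.52
z = 49.52 / 21.17 = 4952/2117 ≈ 2.339159

2.3392


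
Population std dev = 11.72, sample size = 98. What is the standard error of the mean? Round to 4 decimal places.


SE = sigma / sqrt(n)
sqrt(98) ≈ 9.899495
SE = 11.72 / 9.899495 ≈ 1.183899

1.1839


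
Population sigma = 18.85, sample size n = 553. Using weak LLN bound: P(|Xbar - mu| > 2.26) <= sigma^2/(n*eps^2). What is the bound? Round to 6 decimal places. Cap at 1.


bound = min(1, sigma^2/(n*eps^2))
sigma^2 = 18.85^2 = 355.3225
n*eps^2 = 553 * 2.26^2 = 553 * 5.1076 = 2824.5028
sigma^2/(n*eps^2) = 355.3225 / 2824.5028 ≈ 0.12580002

0.125800


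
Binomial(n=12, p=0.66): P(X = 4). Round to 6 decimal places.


P = C(n,k) * p^k * (1-p)^(n-k)
C(12,4) = 495
p^k = 0.66^4 ≈ 0.1897474
(1-p)^(n-k) = 0.34^8 ≈ 0.0001785794
P = 495 * 0.1897474 * 0.0001785794 ≈ 0.016773

0.016773


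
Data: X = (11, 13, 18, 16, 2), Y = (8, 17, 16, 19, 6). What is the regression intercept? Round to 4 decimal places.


a = ybar - b*xbar, where b = sum((xi-xbar)(yi-ybar)) / sum((xi-xbar)^2)
n = 5, xbar = 60/5 = 12, ybar = 66/5 = 13.2
Sxy = sum((xi-xbar)(yi-ybar)) = 121
Sxx = sum((xi-xbar)^2) = 154
b = Sxy / Sxx = 11/14 ≈ 0.785714
a = 13.2 - 0.785714 * 12 = 132/35 ≈ 3.771429

3.7714


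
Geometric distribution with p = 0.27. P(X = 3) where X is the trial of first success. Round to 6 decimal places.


P = (1-p)^(k-1) * p
(1-p)^(k-1) = 0.73^2 = 0.5329
P = 0.5329 * 0.27 = 0.143883

0.143883


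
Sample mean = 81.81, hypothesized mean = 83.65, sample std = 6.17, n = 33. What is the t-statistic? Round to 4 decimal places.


t = (xbar - mu0) / (s/sqrt(n))
xbar - mu0 = 81.81 - 83.65 = -1.84
sqrt(33) ≈ 5.74456265
s/sqrt(n) = 6.17 / 5.74456265 ≈ 1.07405914
t = -1.84 / 1.07405914 ≈ -1.713127

-1.7131


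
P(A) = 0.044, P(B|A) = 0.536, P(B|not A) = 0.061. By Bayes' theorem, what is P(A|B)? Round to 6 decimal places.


P(A|B) = P(B|A)*P(A) / P(B), P(B) = P(B|A)*P(A) + P(B|not A)*P(not A)
P(B|A)*P(A) = 0.536 * 0.044 = 0.023584
P(B|not A)*P(not A) = 0.061 * 0.956 = 0.058316
P(B) = 0.023584 + 0.058316 = 0.0819
P(A|B) = 0.023584 / 0.0819 ≈ 0.28796093

0.287961


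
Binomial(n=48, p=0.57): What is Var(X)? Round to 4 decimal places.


Var = n*p*(1-p) = 48 * 0.57 * 0.43 = 11.7648

11.7648


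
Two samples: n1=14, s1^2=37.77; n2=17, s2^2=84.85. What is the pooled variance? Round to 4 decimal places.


sp^2 = ((n1-1)*s1^2 + (n2-1)*s2^2)/(n1+n2-2)
(n1-1)*s1^2 = 13 * 37.77 = 491.01
(n2-1)*s2^2 = 16 * 84.85 = 1357.6
numerator = 491.01 + 1357.6 = 1848.61
n1+n2-2 = 29
sp^2 = 1848.61 / 29 = 184861/2900 ≈ 63.745172

63.7452


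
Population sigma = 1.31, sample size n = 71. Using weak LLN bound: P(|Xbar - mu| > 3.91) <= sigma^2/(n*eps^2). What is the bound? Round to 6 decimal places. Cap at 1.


bound = min(1, sigma^2/(n*eps^2))
sigma^2 = 1.31^2 = 1.7161
n*eps^2 = 71 * 3.91^2 = 71 * 15.2881 = 1085.4551
sigma^2/(n*eps^2) = 1.7161 / 1085.4551 ≈ 0.00158100

0.001581


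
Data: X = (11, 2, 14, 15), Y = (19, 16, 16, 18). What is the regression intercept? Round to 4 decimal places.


a = ybar - b*xbar, where b = sum((xi-xbar)(yi-ybar)) / sum((xi-xbar)^2)
n = 4, xbar = 42/4 = 10.5, ybar = 69/4 = 17.25
Sxy = sum((xi-xbar)(yi-ybar)) = 10.5
Sxx = sum((xi-xbar)^2) = 105
b = Sxy / Sxx = 0.1
a = 17.25 - 0.1 * 10.5 = 16.2

16.2000
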